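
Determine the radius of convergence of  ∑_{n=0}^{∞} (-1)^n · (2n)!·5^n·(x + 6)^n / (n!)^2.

The ratio of consecutive coefficients is (2n+1)·(2n+2)/(n+1)² · 5 → 20.
The series converges when 20 · |x + 6| < 1, giving R = 1/20.

R = 1/20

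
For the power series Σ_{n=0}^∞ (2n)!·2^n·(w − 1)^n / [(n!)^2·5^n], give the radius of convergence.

R = 5/8

Apply the ratio test: |a_{n+1}| / |a_n| = (2n+1)·(2n+2)/(n+1)² · 2/5, which tends to 8/5 as n → ∞.
Hence the series converges for |w − 1| < 1/(8/5) = 5/8, so the radius of convergence is 5/8.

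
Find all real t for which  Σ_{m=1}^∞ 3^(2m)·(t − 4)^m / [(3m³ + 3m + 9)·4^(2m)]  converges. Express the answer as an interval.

By the ratio test, |a_{m+1}/a_m| = [(3m³ + 3m + 9)/(3(m+1)³ + 3(m+1) + 9)] · 9/16 → 9/16.
Convergence for |t − 4| · 9/16 < 1, i.e. |t − 4| < 16/9. So R = 16/9.
Check t = 52/9: the terms are on the order of 1/m³, so the series converges absolutely by comparison with the p-series (p = 3 > 1).
When t = 20/9, the series is dominated by a constant times Σ 1/m³, which converges (p = 3 > 1).

[20/9, 52/9]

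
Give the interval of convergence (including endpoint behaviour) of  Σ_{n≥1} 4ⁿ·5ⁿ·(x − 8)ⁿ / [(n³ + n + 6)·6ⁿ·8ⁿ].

[28/5, 52/5]

The ratio of consecutive coefficients is [(n³ + n + 6)/((n+1)³ + (n+1) + 6)] · 4·5/(6·8) → 5/12.
Thus R = 1/(5/12) = 12/5.
When x = 52/5, the series is dominated by a constant times Σ 1/n³, which converges (p = 3 > 1).
When x = 28/5, the series is dominated by a constant times Σ 1/n³, which converges (p = 3 > 1).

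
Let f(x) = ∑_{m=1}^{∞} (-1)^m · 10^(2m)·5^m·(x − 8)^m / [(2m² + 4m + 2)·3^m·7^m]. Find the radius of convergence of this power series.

The ratio of consecutive coefficients is [(2m² + 4m + 2)/(2(m+1)² + 4(m+1) + 2)] · 100·5/(3·7) → 500/21.
Thus R = 1/(500/21) = 21/500.

R = 21/500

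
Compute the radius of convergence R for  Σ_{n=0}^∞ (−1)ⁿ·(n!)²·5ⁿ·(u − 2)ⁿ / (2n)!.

R = 4/5

The ratio of consecutive coefficients is (n+1)²/[(2n+1)·(2n+2)] · 5 → 5/4.
The series converges when 5/4 · |u − 2| < 1, giving R = 4/5.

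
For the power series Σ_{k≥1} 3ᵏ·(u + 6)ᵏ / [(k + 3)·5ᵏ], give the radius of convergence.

R = 5/3

By the ratio test, |a_{k+1}/a_k| = [(k + 3)/((k+1) + 3)] · 3/5 → 3/5.
The series converges when 3/5 · |u + 6| < 1, giving R = 5/3.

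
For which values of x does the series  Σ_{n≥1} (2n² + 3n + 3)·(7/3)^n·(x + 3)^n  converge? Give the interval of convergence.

Apply the ratio test: |a_{n+1}| / |a_n| = [(2(n+1)² + 3(n+1) + 3)/(2n² + 3n + 3)] · 7/3, which tends to 7/3 as n → ∞.
The series converges when 7/3 · |x + 3| < 1, giving R = 3/7.
At x = -18/7: the n-th term does not approach 0; divergence by the term test.
When x = -24/7, the terms do not tend to 0, so the series diverges.

(-24/7, -18/7)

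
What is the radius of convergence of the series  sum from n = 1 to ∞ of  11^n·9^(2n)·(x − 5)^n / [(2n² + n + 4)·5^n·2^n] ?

Apply the ratio test: |a_{n+1}| / |a_n| = [(2n² + n + 4)/(2(n+1)² + (n+1) + 4)] · 11·81/(5·2), which tends to 891/10 as n → ∞.
Hence the series converges for |x − 5| < 1/(891/10) = 10/891, so the radius of convergence is 10/891.

R = 10/891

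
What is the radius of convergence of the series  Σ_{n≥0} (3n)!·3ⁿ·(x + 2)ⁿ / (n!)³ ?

R = 1/81

Ratio test: |a_{n+1}/a_n| = (3n+1)·(3n+2)·(3n+3)/(n+1)³ · 3 → 81 as n → ∞.
Convergence for |x + 2| · 81 < 1, i.e. |x + 2| < 1/81. So R = 1/81.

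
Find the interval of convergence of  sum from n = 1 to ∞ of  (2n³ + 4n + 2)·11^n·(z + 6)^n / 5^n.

Apply the ratio test: |a_{n+1}| / |a_n| = [(2(n+1)³ + 4(n+1) + 2)/(2n³ + 4n + 2)] · 11/5, which tends to 11/5 as n → ∞.
Thus R = 1/(11/5) = 5/11.
At z = -61/11: the terms do not tend to 0, so the series diverges.
At z = -71/11: the n-th term does not approach 0; divergence by the term test.

(-71/11, -61/11)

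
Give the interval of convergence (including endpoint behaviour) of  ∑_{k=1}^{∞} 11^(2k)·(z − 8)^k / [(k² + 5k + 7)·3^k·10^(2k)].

[668/121, 1268/121]

The ratio of consecutive coefficients is [(k² + 5k + 7)/((k+1)² + 5(k+1) + 7)] · 121/(3·100) → 121/300.
Thus R = 1/(121/300) = 300/121.
At z = 1268/121: absolute convergence follows by limit comparison with Σ 1/k².
At z = 668/121: the terms are on the order of 1/k², so the series converges absolutely by comparison with the p-series (p = 2 > 1).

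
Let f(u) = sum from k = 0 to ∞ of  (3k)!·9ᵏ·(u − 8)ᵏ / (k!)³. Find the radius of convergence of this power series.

R = 1/243

The ratio of consecutive coefficients is (3k+1)·(3k+2)·(3k+3)/(k+1)³ · 9 → 243.
The series converges when 243 · |u − 8| < 1, giving R = 1/243.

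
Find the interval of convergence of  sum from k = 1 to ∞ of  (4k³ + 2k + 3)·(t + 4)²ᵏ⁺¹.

(-5, -3)

By the ratio test, |a_{k+1}/a_k| = (4(k+1)³ + 2(k+1) + 3)/(4k³ + 2k + 3) → 1.
Successive powers of (t + 4) differ by 2, so the series converges when |t + 4|² · 1 < 1, i.e. |t + 4| < √(1) = 1. So R = 1.
Check t = -3: the terms do not tend to 0, so the series diverges.
At t = -5: the terms do not tend to 0, so the series diverges.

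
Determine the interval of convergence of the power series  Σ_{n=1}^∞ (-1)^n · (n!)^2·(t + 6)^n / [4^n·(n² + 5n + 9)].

{-6}

By the ratio test, |a_{n+1}/a_n| = (n+1)² · 1/4 · (n² + 5n + 9)/((n+1)² + 5(n+1) + 9) → ∞.
The ratio grows without bound, so the series diverges whenever (t + 6) ≠ 0; it converges only at t = -6. R = 0.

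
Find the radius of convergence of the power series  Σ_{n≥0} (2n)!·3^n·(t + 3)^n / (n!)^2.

R = 1/12

By the ratio test, |a_{n+1}/a_n| = (2n+1)·(2n+2)/(n+1)² · 3 → 12.
Convergence for |t + 3| · 12 < 1, i.e. |t + 3| < 1/12. So R = 1/12.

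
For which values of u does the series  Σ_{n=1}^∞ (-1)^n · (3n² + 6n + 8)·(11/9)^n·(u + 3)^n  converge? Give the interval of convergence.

(-42/11, -24/11)

The ratio of consecutive coefficients is [(3(n+1)² + 6(n+1) + 8)/(3n² + 6n + 8)] · 11/9 → 11/9.
Convergence for |u + 3| · 11/9 < 1, i.e. |u + 3| < 9/11. So R = 9/11.
When u = -24/11, the terms have absolute value of order n², which does not tend to 0, so the series diverges by the divergence test.
Endpoint u = -42/11: the terms do not tend to 0, so the series diverges.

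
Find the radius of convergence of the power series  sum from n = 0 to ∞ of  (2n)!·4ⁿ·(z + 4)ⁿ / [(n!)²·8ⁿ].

R = 1/2

By the ratio test, |a_{n+1}/a_n| = (2n+1)·(2n+2)/(n+1)² · 4/8 → 2.
The series converges when 2 · |z + 4| < 1, giving R = 1/2.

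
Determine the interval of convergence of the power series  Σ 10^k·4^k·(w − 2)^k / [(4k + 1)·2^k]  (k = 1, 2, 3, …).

By the ratio test, |a_{k+1}/a_k| = [(4k + 1)/(4(k+1) + 1)] · 10·4/2 → 20.
The series converges when 20 · |w − 2| < 1, giving R = 1/20.
Endpoint w = 41/20: the terms behave like c/k; limit comparison with the harmonic series gives divergence.
Endpoint w = 39/20: convergence follows from the alternating series test (terms decrease monotonically to 0).

[39/20, 41/20)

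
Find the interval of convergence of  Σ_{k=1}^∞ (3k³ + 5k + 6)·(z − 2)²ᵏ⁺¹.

Apply the ratio test: |a_{k+1}| / |a_k| = (3(k+1)³ + 5(k+1) + 6)/(3k³ + 5k + 6), which tends to 1 as k → ∞.
Writing y = (z − 2)², the series in y has radius 1, so |z − 2| < √(1) = 1 and R = 1.
At z = 3: the terms have absolute value of order k³, which does not tend to 0, so the series diverges by the divergence test.
At z = 1: the k-th term does not approach 0; divergence by the term test.

(1, 3)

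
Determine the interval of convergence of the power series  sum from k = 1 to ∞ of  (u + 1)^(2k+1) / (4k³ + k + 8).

[-2, 0]

Ratio test: |a_{k+1}/a_k| = (4k³ + k + 8)/(4(k+1)³ + (k+1) + 8) → 1 as k → ∞.
Successive powers of (u + 1) differ by 2, so the series converges when |u + 1|² · 1 < 1, i.e. |u + 1| < √(1) = 1. So R = 1.
At u = 0: the terms are on the order of 1/k³, so the series converges absolutely by comparison with the p-series (p = 3 > 1).
Endpoint u = -2: the terms are on the order of 1/k³, so the series converges absolutely by comparison with the p-series (p = 3 > 1).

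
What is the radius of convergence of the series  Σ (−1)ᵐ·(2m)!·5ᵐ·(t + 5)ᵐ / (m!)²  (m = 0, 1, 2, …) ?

R = 1/20

By the ratio test, |a_{m+1}/a_m| = (2m+1)·(2m+2)/(m+1)² · 5 → 20.
Thus R = 1/(20) = 1/20.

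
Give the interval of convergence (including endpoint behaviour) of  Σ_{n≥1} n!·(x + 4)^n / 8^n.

{-4}

By the ratio test, |a_{n+1}/a_n| = (n+1) · 1/8 → ∞.
The ratio grows without bound, so the series diverges whenever (x + 4) ≠ 0; it converges only at x = -4. R = 0.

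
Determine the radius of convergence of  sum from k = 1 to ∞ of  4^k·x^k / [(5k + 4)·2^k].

R = 1/2

Apply the ratio test: |a_{k+1}| / |a_k| = [(5k + 4)/(5(k+1) + 4)] · 4/2, which tends to 2 as k → ∞.
Thus R = 1/(2) = 1/2.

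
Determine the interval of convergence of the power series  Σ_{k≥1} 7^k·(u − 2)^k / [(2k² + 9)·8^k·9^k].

[-58/7, 86/7]

Ratio test: |a_{k+1}/a_k| = [(2k² + 9)/(2(k+1)² + 9)] · 7/(8·9) → 7/72 as k → ∞.
Convergence for |u − 2| · 7/72 < 1, i.e. |u − 2| < 72/7. So R = 72/7.
At u = 86/7: absolute convergence follows by limit comparison with Σ 1/k².
Check u = -58/7: the terms are on the order of 1/k², so the series converges absolutely by comparison with the p-series (p = 2 > 1).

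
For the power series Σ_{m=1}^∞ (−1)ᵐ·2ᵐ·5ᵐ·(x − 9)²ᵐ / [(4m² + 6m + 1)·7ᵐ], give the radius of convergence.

By the ratio test, |a_{m+1}/a_m| = [(4m² + 6m + 1)/(4(m+1)² + 6(m+1) + 1)] · 2·5/7 → 10/7.
Writing y = (x − 9)², the series in y has radius 7/10, so |x − 9| < √(7/10) and R = √70/10.

R = √70/10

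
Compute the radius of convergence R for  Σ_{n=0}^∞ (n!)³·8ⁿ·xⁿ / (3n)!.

R = 27/8

Apply the ratio test: |a_{n+1}| / |a_n| = (n+1)³/[(3n+1)·(3n+2)·(3n+3)] · 8, which tends to 8/27 as n → ∞.
Convergence for |x| · 8/27 < 1, i.e. |x| < 27/8. So R = 27/8.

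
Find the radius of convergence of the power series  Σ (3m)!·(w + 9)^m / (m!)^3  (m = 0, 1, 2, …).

Ratio test: |a_{m+1}/a_m| = (3m+1)·(3m+2)·(3m+3)/(m+1)³ → 27 as m → ∞.
The series converges when 27 · |w + 9| < 1, giving R = 1/27.

R = 1/27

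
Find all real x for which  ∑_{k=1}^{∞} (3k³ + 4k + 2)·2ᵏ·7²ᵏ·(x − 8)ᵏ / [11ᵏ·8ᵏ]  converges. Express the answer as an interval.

(348/49, 436/49)

By the ratio test, |a_{k+1}/a_k| = [(3(k+1)³ + 4(k+1) + 2)/(3k³ + 4k + 2)] · 2·49/(11·8) → 49/44.
Convergence for |x − 8| · 49/44 < 1, i.e. |x − 8| < 44/49. So R = 44/49.
Endpoint x = 436/49: the terms have absolute value of order k³, which does not tend to 0, so the series diverges by the divergence test.
Check x = 348/49: the terms have absolute value of order k³, which does not tend to 0, so the series diverges by the divergence test.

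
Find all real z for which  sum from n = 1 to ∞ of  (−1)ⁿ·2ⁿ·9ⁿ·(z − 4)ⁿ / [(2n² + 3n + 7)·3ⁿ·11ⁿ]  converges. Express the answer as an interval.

Apply the ratio test: |a_{n+1}| / |a_n| = [(2n² + 3n + 7)/(2(n+1)² + 3(n+1) + 7)] · 2·9/(3·11), which tends to 6/11 as n → ∞.
Thus R = 1/(6/11) = 11/6.
Check z = 35/6: the series is dominated by a constant times Σ 1/n², which converges (p = 2 > 1).
Endpoint z = 13/6: absolute convergence follows by limit comparison with Σ 1/n².

[13/6, 35/6]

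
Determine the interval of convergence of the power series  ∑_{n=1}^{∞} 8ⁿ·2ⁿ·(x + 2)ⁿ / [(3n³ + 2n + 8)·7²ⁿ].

By the ratio test, |a_{n+1}/a_n| = [(3n³ + 2n + 8)/(3(n+1)³ + 2(n+1) + 8)] · 8·2/49 → 16/49.
Thus R = 1/(16/49) = 49/16.
Check x = 17/16: the series is dominated by a constant times Σ 1/n³, which converges (p = 3 > 1).
Check x = -81/16: the series is dominated by a constant times Σ 1/n³, which converges (p = 3 > 1).

[-81/16, 17/16]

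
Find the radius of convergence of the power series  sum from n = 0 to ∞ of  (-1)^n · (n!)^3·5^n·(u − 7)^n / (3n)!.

R = 27/5

Ratio test: |a_{n+1}/a_n| = (n+1)³/[(3n+1)·(3n+2)·(3n+3)] · 5 → 5/27 as n → ∞.
Convergence for |u − 7| · 5/27 < 1, i.e. |u − 7| < 27/5. So R = 27/5.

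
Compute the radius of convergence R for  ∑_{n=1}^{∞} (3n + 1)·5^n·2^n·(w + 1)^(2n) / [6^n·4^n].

R = 2√15/5

By the ratio test, |a_{n+1}/a_n| = [(3(n+1) + 1)/(3n + 1)] · 5·2/(6·4) → 5/12.
Since the exponent of (w + 1) increases by 2 each term, convergence requires |w + 1|² < 12/5, hence R = 2√15/5.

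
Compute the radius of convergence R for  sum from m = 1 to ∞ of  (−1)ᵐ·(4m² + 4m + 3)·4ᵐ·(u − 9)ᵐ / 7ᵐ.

By the ratio test, |a_{m+1}/a_m| = [(4(m+1)² + 4(m+1) + 3)/(4m² + 4m + 3)] · 4/7 → 4/7.
Hence the series converges for |u − 9| < 1/(4/7) = 7/4, so the radius of convergence is 7/4.

R = 7/4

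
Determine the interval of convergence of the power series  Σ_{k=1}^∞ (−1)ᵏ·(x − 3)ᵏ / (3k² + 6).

[2, 4]

Apply the ratio test: |a_{k+1}| / |a_k| = (3k² + 6)/(3(k+1)² + 6), which tends to 1 as k → ∞.
So the series converges when |x − 3| < 1 and diverges when |x − 3| > 1; R = 1.
Endpoint x = 4: the series is dominated by a constant times Σ 1/k², which converges (p = 2 > 1).
When x = 2, absolute convergence follows by limit comparison with Σ 1/k².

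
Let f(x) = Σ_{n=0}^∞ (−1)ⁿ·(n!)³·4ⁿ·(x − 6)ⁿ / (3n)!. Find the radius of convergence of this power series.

By the ratio test, |a_{n+1}/a_n| = (n+1)³/[(3n+1)·(3n+2)·(3n+3)] · 4 → 4/27.
Convergence for |x − 6| · 4/27 < 1, i.e. |x − 6| < 27/4. So R = 27/4.

R = 27/4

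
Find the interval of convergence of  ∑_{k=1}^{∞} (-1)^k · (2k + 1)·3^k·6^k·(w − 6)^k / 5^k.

(103/18, 113/18)

Apply the ratio test: |a_{k+1}| / |a_k| = [(2(k+1) + 1)/(2k + 1)] · 3·6/5, which tends to 18/5 as k → ∞.
Thus R = 1/(18/5) = 5/18.
At w = 113/18: the terms have absolute value of order k, which does not tend to 0, so the series diverges by the divergence test.
When w = 103/18, the terms do not tend to 0, so the series diverges.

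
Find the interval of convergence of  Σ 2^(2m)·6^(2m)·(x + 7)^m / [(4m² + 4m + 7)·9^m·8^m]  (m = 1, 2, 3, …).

Ratio test: |a_{m+1}/a_m| = [(4m² + 4m + 7)/(4(m+1)² + 4(m+1) + 7)] · 4·36/(9·8) → 2 as m → ∞.
The series converges when 2 · |x + 7| < 1, giving R = 1/2.
When x = -13/2, absolute convergence follows by limit comparison with Σ 1/m².
At x = -15/2: absolute convergence follows by limit comparison with Σ 1/m².

[-15/2, -13/2]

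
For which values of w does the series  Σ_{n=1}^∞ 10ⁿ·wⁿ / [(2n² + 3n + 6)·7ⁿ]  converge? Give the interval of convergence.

Apply the ratio test: |a_{n+1}| / |a_n| = [(2n² + 3n + 6)/(2(n+1)² + 3(n+1) + 6)] · 10/7, which tends to 10/7 as n → ∞.
Convergence for |w| · 10/7 < 1, i.e. |w| < 7/10. So R = 7/10.
At w = 7/10: the series is dominated by a constant times Σ 1/n², which converges (p = 2 > 1).
When w = -7/10, the series is dominated by a constant times Σ 1/n², which converges (p = 2 > 1).

[-7/10, 7/10]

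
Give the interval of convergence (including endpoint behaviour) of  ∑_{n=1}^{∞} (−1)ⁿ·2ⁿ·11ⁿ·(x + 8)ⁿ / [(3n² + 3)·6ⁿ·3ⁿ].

[-97/11, -79/11]

The ratio of consecutive coefficients is [(3n² + 3)/(3(n+1)² + 3)] · 2·11/(6·3) → 11/9.
Hence the series converges for |x + 8| < 1/(11/9) = 9/11, so the radius of convergence is 9/11.
Endpoint x = -79/11: the terms are on the order of 1/n², so the series converges absolutely by comparison with the p-series (p = 2 > 1).
At x = -97/11: the terms are on the order of 1/n², so the series converges absolutely by comparison with the p-series (p = 2 > 1).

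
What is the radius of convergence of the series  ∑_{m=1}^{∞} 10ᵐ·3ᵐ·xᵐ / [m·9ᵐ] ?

R = 3/10

Ratio test: |a_{m+1}/a_m| = [m/(m+1)] · 10·3/9 → 10/3 as m → ∞.
Hence the series converges for |x| < 1/(10/3) = 3/10, so the radius of convergence is 3/10.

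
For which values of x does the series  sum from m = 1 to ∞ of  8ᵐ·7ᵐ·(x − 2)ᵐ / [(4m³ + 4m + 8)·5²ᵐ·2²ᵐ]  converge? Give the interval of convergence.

[3/14, 53/14]

By the ratio test, |a_{m+1}/a_m| = [(4m³ + 4m + 8)/(4(m+1)³ + 4(m+1) + 8)] · 8·7/(25·4) → 14/25.
Hence the series converges for |x − 2| < 1/(14/25) = 25/14, so the radius of convergence is 25/14.
At x = 53/14: absolute convergence follows by limit comparison with Σ 1/m³.
At x = 3/14: the series is dominated by a constant times Σ 1/m³, which converges (p = 3 > 1).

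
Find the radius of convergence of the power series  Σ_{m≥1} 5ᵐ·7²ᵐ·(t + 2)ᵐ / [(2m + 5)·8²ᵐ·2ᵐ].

Ratio test: |a_{m+1}/a_m| = [(2m + 5)/(2(m+1) + 5)] · 5·49/(64·2) → 245/128 as m → ∞.
Convergence for |t + 2| · 245/128 < 1, i.e. |t + 2| < 128/245. So R = 128/245.

R = 128/245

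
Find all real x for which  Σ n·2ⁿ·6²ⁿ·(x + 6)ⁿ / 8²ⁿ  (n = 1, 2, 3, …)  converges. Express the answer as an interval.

By the ratio test, |a_{n+1}/a_n| = [(n+1)/n] · 2·36/64 → 9/8.
Hence the series converges for |x + 6| < 1/(9/8) = 8/9, so the radius of convergence is 8/9.
At x = -46/9: the n-th term does not approach 0; divergence by the term test.
Endpoint x = -62/9: the terms do not tend to 0, so the series diverges.

(-62/9, -46/9)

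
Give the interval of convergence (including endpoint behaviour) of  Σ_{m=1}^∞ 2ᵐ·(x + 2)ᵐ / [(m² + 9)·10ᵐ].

[-7, 3]

Apply the ratio test: |a_{m+1}| / |a_m| = [(m² + 9)/((m+1)² + 9)] · 2/10, which tends to 1/5 as m → ∞.
Thus R = 1/(1/5) = 5.
Check x = 3: absolute convergence follows by limit comparison with Σ 1/m².
Endpoint x = -7: absolute convergence follows by limit comparison with Σ 1/m².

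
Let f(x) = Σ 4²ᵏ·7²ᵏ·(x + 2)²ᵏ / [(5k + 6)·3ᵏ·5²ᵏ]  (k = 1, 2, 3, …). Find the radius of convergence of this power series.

The ratio of consecutive coefficients is [(5k + 6)/(5(k+1) + 6)] · 16·49/(3·25) → 784/75.
Since the exponent of (x + 2) increases by 2 each term, convergence requires |x + 2|² < 75/784, hence R = 5√3/28.

R = 5√3/28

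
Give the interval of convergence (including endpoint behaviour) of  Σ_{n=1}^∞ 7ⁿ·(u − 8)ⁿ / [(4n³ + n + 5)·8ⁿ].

Apply the ratio test: |a_{n+1}| / |a_n| = [(4n³ + n + 5)/(4(n+1)³ + (n+1) + 5)] · 7/8, which tends to 7/8 as n → ∞.
The series converges when 7/8 · |u − 8| < 1, giving R = 8/7.
When u = 64/7, the series is dominated by a constant times Σ 1/n³, which converges (p = 3 > 1).
When u = 48/7, the terms are on the order of 1/n³, so the series converges absolutely by comparison with the p-series (p = 3 > 1).

[48/7, 64/7]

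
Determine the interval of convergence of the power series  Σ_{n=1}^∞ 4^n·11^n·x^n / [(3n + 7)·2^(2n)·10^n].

[-10/11, 10/11)

By the ratio test, |a_{n+1}/a_n| = [(3n + 7)/(3(n+1) + 7)] · 4·11/(4·10) → 11/10.
Convergence for |x| · 11/10 < 1, i.e. |x| < 10/11. So R = 10/11.
At x = 10/11: the terms are asymptotic to a nonzero constant times 1/n, so the series diverges by limit comparison with Σ 1/n.
Check x = -10/11: convergence follows from the alternating series test (terms decrease monotonically to 0).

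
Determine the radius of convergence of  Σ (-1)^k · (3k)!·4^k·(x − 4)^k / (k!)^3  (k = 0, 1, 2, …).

Apply the ratio test: |a_{k+1}| / |a_k| = (3k+1)·(3k+2)·(3k+3)/(k+1)³ · 4, which tends to 108 as k → ∞.
Convergence for |x − 4| · 108 < 1, i.e. |x − 4| < 1/108. So R = 1/108.

R = 1/108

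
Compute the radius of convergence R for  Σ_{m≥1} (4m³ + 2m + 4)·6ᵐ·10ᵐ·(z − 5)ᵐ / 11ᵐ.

R = 11/60

Apply the ratio test: |a_{m+1}| / |a_m| = [(4(m+1)³ + 2(m+1) + 4)/(4m³ + 2m + 4)] · 6·10/11, which tends to 60/11 as m → ∞.
Hence the series converges for |z − 5| < 1/(60/11) = 11/60, so the radius of convergence is 11/60.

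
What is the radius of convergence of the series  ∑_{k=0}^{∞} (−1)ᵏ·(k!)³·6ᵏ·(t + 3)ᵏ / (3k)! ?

Apply the ratio test: |a_{k+1}| / |a_k| = (k+1)³/[(3k+1)·(3k+2)·(3k+3)] · 6, which tends to 2/9 as k → ∞.
Hence the series converges for |t + 3| < 1/(2/9) = 9/2, so the radius of convergence is 9/2.

R = 9/2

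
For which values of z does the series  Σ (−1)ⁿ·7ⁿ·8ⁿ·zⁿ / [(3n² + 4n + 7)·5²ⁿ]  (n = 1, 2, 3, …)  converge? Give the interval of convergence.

[-25/56, 25/56]

By the ratio test, |a_{n+1}/a_n| = [(3n² + 4n + 7)/(3(n+1)² + 4(n+1) + 7)] · 7·8/25 → 56/25.
Thus R = 1/(56/25) = 25/56.
Endpoint z = 25/56: the terms are on the order of 1/n², so the series converges absolutely by comparison with the p-series (p = 2 > 1).
When z = -25/56, absolute convergence follows by limit comparison with Σ 1/n².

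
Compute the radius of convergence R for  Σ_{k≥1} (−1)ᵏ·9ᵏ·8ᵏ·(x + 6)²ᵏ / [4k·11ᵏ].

R = √22/12

Apply the ratio test: |a_{k+1}| / |a_k| = [4k/4(k+1)] · 9·8/11, which tends to 72/11 as k → ∞.
Writing y = (x + 6)², the series in y has radius 11/72, so |x + 6| < √(11/72) and R = √22/12.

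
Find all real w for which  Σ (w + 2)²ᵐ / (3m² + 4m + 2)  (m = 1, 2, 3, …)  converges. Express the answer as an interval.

[-3, -1]

Apply the ratio test: |a_{m+1}| / |a_m| = (3m² + 4m + 2)/(3(m+1)² + 4(m+1) + 2), which tends to 1 as m → ∞.
Successive powers of (w + 2) differ by 2, so the series converges when |w + 2|² · 1 < 1, i.e. |w + 2| < √(1) = 1. So R = 1.
At w = -1: the terms are on the order of 1/m², so the series converges absolutely by comparison with the p-series (p = 2 > 1).
When w = -3, the series is dominated by a constant times Σ 1/m², which converges (p = 2 > 1).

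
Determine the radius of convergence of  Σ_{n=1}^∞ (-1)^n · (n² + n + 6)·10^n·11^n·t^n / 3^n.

Ratio test: |a_{n+1}/a_n| = [((n+1)² + (n+1) + 6)/(n² + n + 6)] · 10·11/3 → 110/3 as n → ∞.
Convergence for |t| · 110/3 < 1, i.e. |t| < 3/110. So R = 3/110.

R = 3/110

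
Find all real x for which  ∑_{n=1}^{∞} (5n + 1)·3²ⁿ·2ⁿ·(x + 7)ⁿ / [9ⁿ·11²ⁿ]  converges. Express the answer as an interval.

(-135/2, 107/2)

The ratio of consecutive coefficients is [(5(n+1) + 1)/(5n + 1)] · 9·2/(9·121) → 2/121.
The series converges when 2/121 · |x + 7| < 1, giving R = 121/2.
Endpoint x = 107/2: the terms have absolute value of order n, which does not tend to 0, so the series diverges by the divergence test.
When x = -135/2, the terms do not tend to 0, so the series diverges.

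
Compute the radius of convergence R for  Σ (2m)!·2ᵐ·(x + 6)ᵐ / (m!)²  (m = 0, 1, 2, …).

The ratio of consecutive coefficients is (2m+1)·(2m+2)/(m+1)² · 2 → 8.
The series converges when 8 · |x + 6| < 1, giving R = 1/8.

R = 1/8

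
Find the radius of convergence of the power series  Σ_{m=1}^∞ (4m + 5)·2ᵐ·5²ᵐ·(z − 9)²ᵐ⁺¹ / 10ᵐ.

R = √5/5

By the ratio test, |a_{m+1}/a_m| = [(4(m+1) + 5)/(4m + 5)] · 2·25/10 → 5.
Writing y = (z − 9)², the series in y has radius 1/5, so |z − 9| < √(1/5) and R = √5/5.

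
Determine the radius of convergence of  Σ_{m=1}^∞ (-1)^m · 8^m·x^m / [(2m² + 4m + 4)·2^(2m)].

Ratio test: |a_{m+1}/a_m| = [(2m² + 4m + 4)/(2(m+1)² + 4(m+1) + 4)] · 8/4 → 2 as m → ∞.
The series converges when 2 · |x| < 1, giving R = 1/2.

R = 1/2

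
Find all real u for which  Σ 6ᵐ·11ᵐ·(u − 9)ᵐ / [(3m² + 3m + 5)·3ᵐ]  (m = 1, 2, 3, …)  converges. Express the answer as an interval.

[197/22, 199/22]

The ratio of consecutive coefficients is [(3m² + 3m + 5)/(3(m+1)² + 3(m+1) + 5)] · 6·11/3 → 22.
Hence the series converges for |u − 9| < 1/(22) = 1/22, so the radius of convergence is 1/22.
At u = 199/22: the terms are on the order of 1/m², so the series converges absolutely by comparison with the p-series (p = 2 > 1).
Endpoint u = 197/22: absolute convergence follows by limit comparison with Σ 1/m².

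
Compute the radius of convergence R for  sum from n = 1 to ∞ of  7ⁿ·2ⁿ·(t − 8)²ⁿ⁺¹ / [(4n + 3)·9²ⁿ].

R = 9√14/14

The ratio of consecutive coefficients is [(4n + 3)/(4(n+1) + 3)] · 7·2/81 → 14/81.
Since the exponent of (t − 8) increases by 2 each term, convergence requires |t − 8|² < 81/14, hence R = 9√14/14.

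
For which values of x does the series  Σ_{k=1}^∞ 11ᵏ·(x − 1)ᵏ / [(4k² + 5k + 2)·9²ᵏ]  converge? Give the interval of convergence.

By the ratio test, |a_{k+1}/a_k| = [(4k² + 5k + 2)/(4(k+1)² + 5(k+1) + 2)] · 11/81 → 11/81.
Hence the series converges for |x − 1| < 1/(11/81) = 81/11, so the radius of convergence is 81/11.
Endpoint x = 92/11: the series is dominated by a constant times Σ 1/k², which converges (p = 2 > 1).
At x = -70/11: absolute convergence follows by limit comparison with Σ 1/k².

[-70/11, 92/11]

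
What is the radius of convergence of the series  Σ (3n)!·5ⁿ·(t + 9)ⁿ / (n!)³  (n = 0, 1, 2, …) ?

R = 1/135

Apply the ratio test: |a_{n+1}| / |a_n| = (3n+1)·(3n+2)·(3n+3)/(n+1)³ · 5, which tends to 135 as n → ∞.
Convergence for |t + 9| · 135 < 1, i.e. |t + 9| < 1/135. So R = 1/135.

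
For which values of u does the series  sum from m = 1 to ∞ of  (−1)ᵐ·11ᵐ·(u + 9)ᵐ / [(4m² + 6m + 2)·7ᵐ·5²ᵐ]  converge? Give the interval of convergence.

[-274/11, 76/11]

The ratio of consecutive coefficients is [(4m² + 6m + 2)/(4(m+1)² + 6(m+1) + 2)] · 11/(7·25) → 11/175.
Thus R = 1/(11/175) = 175/11.
Endpoint u = 76/11: the series is dominated by a constant times Σ 1/m², which converges (p = 2 > 1).
Check u = -274/11: absolute convergence follows by limit comparison with Σ 1/m².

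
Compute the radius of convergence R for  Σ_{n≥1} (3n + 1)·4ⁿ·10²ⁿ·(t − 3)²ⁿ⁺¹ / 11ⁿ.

By the ratio test, |a_{n+1}/a_n| = [(3(n+1) + 1)/(3n + 1)] · 4·100/11 → 400/11.
Writing y = (t − 3)², the series in y has radius 11/400, so |t − 3| < √(11/400) and R = √11/20.

R = √11/20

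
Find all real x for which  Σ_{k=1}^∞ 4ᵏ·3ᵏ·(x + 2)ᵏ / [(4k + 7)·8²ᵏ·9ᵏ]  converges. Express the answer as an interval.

Apply the ratio test: |a_{k+1}| / |a_k| = [(4k + 7)/(4(k+1) + 7)] · 4·3/(64·9), which tends to 1/48 as k → ∞.
Convergence for |x + 2| · 1/48 < 1, i.e. |x + 2| < 48. So R = 48.
Check x = 46: comparison with the harmonic series Σ 1/k shows the series diverges.
When x = -50, the terms alternate in sign and decrease monotonically to 0 in absolute value (size ~ c/k), so the alternating series test gives convergence.

[-50, 46)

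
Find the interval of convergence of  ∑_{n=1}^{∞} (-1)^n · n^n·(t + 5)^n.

{-5}

Applying the root test, |a_n|^(1/n) = n → ∞.
The root grows without bound, so R = 0 (convergence only at t = -5).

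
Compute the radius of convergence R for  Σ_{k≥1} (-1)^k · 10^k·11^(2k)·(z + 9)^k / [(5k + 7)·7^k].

R = 7/1210

Apply the ratio test: |a_{k+1}| / |a_k| = [(5k + 7)/(5(k+1) + 7)] · 10·121/7, which tends to 1210/7 as k → ∞.
The series converges when 1210/7 · |z + 9| < 1, giving R = 7/1210.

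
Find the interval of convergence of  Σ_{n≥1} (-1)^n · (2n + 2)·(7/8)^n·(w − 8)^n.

Ratio test: |a_{n+1}/a_n| = [(2(n+1) + 2)/(2n + 2)] · 7/8 → 7/8 as n → ∞.
The series converges when 7/8 · |w − 8| < 1, giving R = 8/7.
Check w = 64/7: the terms have absolute value of order n, which does not tend to 0, so the series diverges by the divergence test.
When w = 48/7, the n-th term does not approach 0; divergence by the term test.

(48/7, 64/7)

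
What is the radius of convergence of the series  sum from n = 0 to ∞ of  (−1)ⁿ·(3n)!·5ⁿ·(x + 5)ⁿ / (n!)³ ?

R = 1/135

Apply the ratio test: |a_{n+1}| / |a_n| = (3n+1)·(3n+2)·(3n+3)/(n+1)³ · 5, which tends to 135 as n → ∞.
Convergence for |x + 5| · 135 < 1, i.e. |x + 5| < 1/135. So R = 1/135.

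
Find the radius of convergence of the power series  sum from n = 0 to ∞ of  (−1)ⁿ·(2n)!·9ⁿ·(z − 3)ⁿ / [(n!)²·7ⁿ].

Apply the ratio test: |a_{n+1}| / |a_n| = (2n+1)·(2n+2)/(n+1)² · 9/7, which tends to 36/7 as n → ∞.
Convergence for |z − 3| · 36/7 < 1, i.e. |z − 3| < 7/36. So R = 7/36.

R = 7/36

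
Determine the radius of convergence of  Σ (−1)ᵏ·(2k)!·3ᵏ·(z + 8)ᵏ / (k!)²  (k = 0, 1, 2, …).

R = 1/12

Ratio test: |a_{k+1}/a_k| = (2k+1)·(2k+2)/(k+1)² · 3 → 12 as k → ∞.
Convergence for |z + 8| · 12 < 1, i.e. |z + 8| < 1/12. So R = 1/12.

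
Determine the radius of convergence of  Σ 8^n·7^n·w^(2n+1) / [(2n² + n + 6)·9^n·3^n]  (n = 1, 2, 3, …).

Ratio test: |a_{n+1}/a_n| = [(2n² + n + 6)/(2(n+1)² + (n+1) + 6)] · 8·7/(9·3) → 56/27 as n → ∞.
Since the exponent of w increases by 2 each term, convergence requires |w|² < 27/56, hence R = 3√42/28.

R = 3√42/28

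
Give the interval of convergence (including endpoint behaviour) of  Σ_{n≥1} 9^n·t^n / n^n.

(−∞, ∞)

Applying the root test, |a_n|^(1/n) = 9/n → 0.
The limit is 0 for every t, so R = ∞.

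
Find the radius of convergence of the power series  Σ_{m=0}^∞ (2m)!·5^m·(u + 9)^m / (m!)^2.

R = 1/20

Ratio test: |a_{m+1}/a_m| = (2m+1)·(2m+2)/(m+1)² · 5 → 20 as m → ∞.
Thus R = 1/(20) = 1/20.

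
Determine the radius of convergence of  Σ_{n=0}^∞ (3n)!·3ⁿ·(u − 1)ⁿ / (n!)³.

By the ratio test, |a_{n+1}/a_n| = (3n+1)·(3n+2)·(3n+3)/(n+1)³ · 3 → 81.
The series converges when 81 · |u − 1| < 1, giving R = 1/81.

R = 1/81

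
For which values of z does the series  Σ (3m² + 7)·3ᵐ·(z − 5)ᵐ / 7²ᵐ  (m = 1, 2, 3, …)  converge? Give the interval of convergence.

(-34/3, 64/3)

By the ratio test, |a_{m+1}/a_m| = [(3(m+1)² + 7)/(3m² + 7)] · 3/49 → 3/49.
The series converges when 3/49 · |z − 5| < 1, giving R = 49/3.
When z = 64/3, the terms do not tend to 0, so the series diverges.
Endpoint z = -34/3: the terms do not tend to 0, so the series diverges.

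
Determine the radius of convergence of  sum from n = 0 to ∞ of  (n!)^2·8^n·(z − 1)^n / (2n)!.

By the ratio test, |a_{n+1}/a_n| = (n+1)²/[(2n+1)·(2n+2)] · 8 → 2.
Thus R = 1/(2) = 1/2.

R = 1/2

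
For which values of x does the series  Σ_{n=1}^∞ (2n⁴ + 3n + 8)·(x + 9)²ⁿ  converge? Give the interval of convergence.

Apply the ratio test: |a_{n+1}| / |a_n| = (2(n+1)⁴ + 3(n+1) + 8)/(2n⁴ + 3n + 8), which tends to 1 as n → ∞.
Writing y = (x + 9)², the series in y has radius 1, so |x + 9| < √(1) = 1 and R = 1.
At x = -8: the n-th term does not approach 0; divergence by the term test.
Endpoint x = -10: the terms have absolute value of order n⁴, which does not tend to 0, so the series diverges by the divergence test.

(-10, -8)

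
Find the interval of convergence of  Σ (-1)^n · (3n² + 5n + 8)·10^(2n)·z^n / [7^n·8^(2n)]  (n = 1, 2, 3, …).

(-112/25, 112/25)

By the ratio test, |a_{n+1}/a_n| = [(3(n+1)² + 5(n+1) + 8)/(3n² + 5n + 8)] · 100/(7·64) → 25/112.
Convergence for |z| · 25/112 < 1, i.e. |z| < 112/25. So R = 112/25.
Check z = 112/25: the terms have absolute value of order n², which does not tend to 0, so the series diverges by the divergence test.
Check z = -112/25: the terms do not tend to 0, so the series diverges.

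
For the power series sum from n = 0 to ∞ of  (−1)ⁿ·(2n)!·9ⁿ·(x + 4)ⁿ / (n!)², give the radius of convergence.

The ratio of consecutive coefficients is (2n+1)·(2n+2)/(n+1)² · 9 → 36.
Hence the series converges for |x + 4| < 1/(36) = 1/36, so the radius of convergence is 1/36.

R = 1/36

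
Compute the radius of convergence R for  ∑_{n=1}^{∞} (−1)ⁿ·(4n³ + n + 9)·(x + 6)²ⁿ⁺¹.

R = 1

By the ratio test, |a_{n+1}/a_n| = (4(n+1)³ + (n+1) + 9)/(4n³ + n + 9) → 1.
Since the exponent of (x + 6) increases by 2 each term, convergence requires |x + 6|² < 1, hence R = 1.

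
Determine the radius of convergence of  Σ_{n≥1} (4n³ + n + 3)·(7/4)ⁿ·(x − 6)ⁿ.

By the ratio test, |a_{n+1}/a_n| = [(4(n+1)³ + (n+1) + 3)/(4n³ + n + 3)] · 7/4 → 7/4.
Convergence for |x − 6| · 7/4 < 1, i.e. |x − 6| < 4/7. So R = 4/7.

R = 4/7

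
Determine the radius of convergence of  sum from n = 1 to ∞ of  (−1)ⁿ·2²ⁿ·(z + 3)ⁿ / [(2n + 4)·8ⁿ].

Apply the ratio test: |a_{n+1}| / |a_n| = [(2n + 4)/(2(n+1) + 4)] · 4/8, which tends to 1/2 as n → ∞.
Convergence for |z + 3| · 1/2 < 1, i.e. |z + 3| < 2. So R = 2.

R = 2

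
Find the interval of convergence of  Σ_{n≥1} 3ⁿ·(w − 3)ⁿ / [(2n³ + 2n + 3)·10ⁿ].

[-1/3, 19/3]

Apply the ratio test: |a_{n+1}| / |a_n| = [(2n³ + 2n + 3)/(2(n+1)³ + 2(n+1) + 3)] · 3/10, which tends to 3/10 as n → ∞.
Hence the series converges for |w − 3| < 1/(3/10) = 10/3, so the radius of convergence is 10/3.
At w = 19/3: the terms are on the order of 1/n³, so the series converges absolutely by comparison with the p-series (p = 3 > 1).
Endpoint w = -1/3: the series is dominated by a constant times Σ 1/n³, which converges (p = 3 > 1).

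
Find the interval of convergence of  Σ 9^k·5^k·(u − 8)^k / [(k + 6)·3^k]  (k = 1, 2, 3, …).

[119/15, 121/15)

Ratio test: |a_{k+1}/a_k| = [(k + 6)/((k+1) + 6)] · 9·5/3 → 15 as k → ∞.
Hence the series converges for |u − 8| < 1/(15) = 1/15, so the radius of convergence is 1/15.
Endpoint u = 121/15: the terms are asymptotic to a nonzero constant times 1/k, so the series diverges by limit comparison with Σ 1/k.
At u = 119/15: an alternating series whose terms decrease to 0 in absolute value, so it converges by the Leibniz criterion.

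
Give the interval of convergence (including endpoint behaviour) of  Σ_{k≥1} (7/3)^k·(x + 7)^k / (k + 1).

[-52/7, -46/7)

Ratio test: |a_{k+1}/a_k| = [(k + 1)/((k+1) + 1)] · 7/3 → 7/3 as k → ∞.
Hence the series converges for |x + 7| < 1/(7/3) = 3/7, so the radius of convergence is 3/7.
At x = -46/7: the terms behave like c/k; limit comparison with the harmonic series gives divergence.
Endpoint x = -52/7: an alternating series whose terms decrease to 0 in absolute value, so it converges by the Leibniz criterion.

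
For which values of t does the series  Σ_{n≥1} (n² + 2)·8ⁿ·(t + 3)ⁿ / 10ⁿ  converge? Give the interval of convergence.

Ratio test: |a_{n+1}/a_n| = [((n+1)² + 2)/(n² + 2)] · 8/10 → 4/5 as n → ∞.
Hence the series converges for |t + 3| < 1/(4/5) = 5/4, so the radius of convergence is 5/4.
At t = -7/4: the n-th term does not approach 0; divergence by the term test.
Endpoint t = -17/4: the n-th term does not approach 0; divergence by the term test.

(-17/4, -7/4)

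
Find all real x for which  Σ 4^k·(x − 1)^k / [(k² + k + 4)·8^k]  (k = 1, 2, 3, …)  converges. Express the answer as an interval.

Apply the ratio test: |a_{k+1}| / |a_k| = [(k² + k + 4)/((k+1)² + (k+1) + 4)] · 4/8, which tends to 1/2 as k → ∞.
Convergence for |x − 1| · 1/2 < 1, i.e. |x − 1| < 2. So R = 2.
At x = 3: the terms are on the order of 1/k², so the series converges absolutely by comparison with the p-series (p = 2 > 1).
Check x = -1: the terms are on the order of 1/k², so the series converges absolutely by comparison with the p-series (p = 2 > 1).

[-1, 3]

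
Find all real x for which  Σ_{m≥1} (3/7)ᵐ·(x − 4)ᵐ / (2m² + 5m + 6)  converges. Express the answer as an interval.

[5/3, 19/3]

The ratio of consecutive coefficients is [(2m² + 5m + 6)/(2(m+1)² + 5(m+1) + 6)] · 3/7 → 3/7.
Hence the series converges for |x − 4| < 1/(3/7) = 7/3, so the radius of convergence is 7/3.
Check x = 19/3: absolute convergence follows by limit comparison with Σ 1/m².
Check x = 5/3: absolute convergence follows by limit comparison with Σ 1/m².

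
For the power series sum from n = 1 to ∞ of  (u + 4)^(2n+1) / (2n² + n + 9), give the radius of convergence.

R = 1

The ratio of consecutive coefficients is (2n² + n + 9)/(2(n+1)² + (n+1) + 9) → 1.
Writing y = (u + 4)², the series in y has radius 1, so |u + 4| < √(1) = 1 and R = 1.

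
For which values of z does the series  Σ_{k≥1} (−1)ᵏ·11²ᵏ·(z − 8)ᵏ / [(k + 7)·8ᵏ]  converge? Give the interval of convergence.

(960/121, 976/121]

By the ratio test, |a_{k+1}/a_k| = [(k + 7)/((k+1) + 7)] · 121/8 → 121/8.
Convergence for |z − 8| · 121/8 < 1, i.e. |z − 8| < 8/121. So R = 8/121.
When z = 976/121, convergence follows from the alternating series test (terms decrease monotonically to 0).
Endpoint z = 960/121: the terms are asymptotic to a nonzero constant times 1/k, so the series diverges by limit comparison with Σ 1/k.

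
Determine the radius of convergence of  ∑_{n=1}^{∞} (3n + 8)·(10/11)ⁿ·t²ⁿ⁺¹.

The ratio of consecutive coefficients is [(3(n+1) + 8)/(3n + 8)] · 10/11 → 10/11.
Successive powers of t differ by 2, so the series converges when |t|² · 10/11 < 1, i.e. |t| < √(11/10). So R = √110/10.

R = √110/10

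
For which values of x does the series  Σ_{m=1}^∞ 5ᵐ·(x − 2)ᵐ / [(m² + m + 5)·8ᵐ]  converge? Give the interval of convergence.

[2/5, 18/5]

The ratio of consecutive coefficients is [(m² + m + 5)/((m+1)² + (m+1) + 5)] · 5/8 → 5/8.
Convergence for |x − 2| · 5/8 < 1, i.e. |x − 2| < 8/5. So R = 8/5.
Endpoint x = 18/5: the terms are on the order of 1/m², so the series converges absolutely by comparison with the p-series (p = 2 > 1).
When x = 2/5, the terms are on the order of 1/m², so the series converges absolutely by comparison with the p-series (p = 2 > 1).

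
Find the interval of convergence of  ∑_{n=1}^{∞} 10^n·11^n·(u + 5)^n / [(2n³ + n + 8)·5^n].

[-111/22, -109/22]

The ratio of consecutive coefficients is [(2n³ + n + 8)/(2(n+1)³ + (n+1) + 8)] · 10·11/5 → 22.
The series converges when 22 · |u + 5| < 1, giving R = 1/22.
Endpoint u = -109/22: the series is dominated by a constant times Σ 1/n³, which converges (p = 3 > 1).
When u = -111/22, the series is dominated by a constant times Σ 1/n³, which converges (p = 3 > 1).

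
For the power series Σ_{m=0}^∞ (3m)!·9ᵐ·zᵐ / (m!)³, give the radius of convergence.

R = 1/243

The ratio of consecutive coefficients is (3m+1)·(3m+2)·(3m+3)/(m+1)³ · 9 → 243.
Hence the series converges for |z| < 1/(243) = 1/243, so the radius of convergence is 1/243.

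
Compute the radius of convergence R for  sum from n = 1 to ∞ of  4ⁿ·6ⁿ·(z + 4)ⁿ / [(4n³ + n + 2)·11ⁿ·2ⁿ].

R = 11/12

By the ratio test, |a_{n+1}/a_n| = [(4n³ + n + 2)/(4(n+1)³ + (n+1) + 2)] · 4·6/(11·2) → 12/11.
Hence the series converges for |z + 4| < 1/(12/11) = 11/12, so the radius of convergence is 11/12.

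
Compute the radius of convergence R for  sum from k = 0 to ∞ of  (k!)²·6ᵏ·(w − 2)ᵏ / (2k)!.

R = 2/3

Ratio test: |a_{k+1}/a_k| = (k+1)²/[(2k+1)·(2k+2)] · 6 → 3/2 as k → ∞.
Convergence for |w − 2| · 3/2 < 1, i.e. |w − 2| < 2/3. So R = 2/3.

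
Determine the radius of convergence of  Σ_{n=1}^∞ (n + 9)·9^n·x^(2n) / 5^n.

The ratio of consecutive coefficients is [((n+1) + 9)/(n + 9)] · 9/5 → 9/5.
Writing y = x², the series in y has radius 5/9, so |x| < √(5/9) and R = √5/3.

R = √5/3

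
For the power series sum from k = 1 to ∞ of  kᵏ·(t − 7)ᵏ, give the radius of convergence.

R = 0

Applying the root test, |a_k|^(1/k) = k → ∞.
Since the k-th root of |a_k| is unbounded, the series converges only at t = 7; R = 0.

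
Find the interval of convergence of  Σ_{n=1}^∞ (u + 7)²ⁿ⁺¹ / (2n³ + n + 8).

[-8, -6]

Apply the ratio test: |a_{n+1}| / |a_n| = (2n³ + n + 8)/(2(n+1)³ + (n+1) + 8), which tends to 1 as n → ∞.
Successive powers of (u + 7) differ by 2, so the series converges when |u + 7|² · 1 < 1, i.e. |u + 7| < √(1) = 1. So R = 1.
Endpoint u = -6: the terms are on the order of 1/n³, so the series converges absolutely by comparison with the p-series (p = 3 > 1).
Check u = -8: absolute convergence follows by limit comparison with Σ 1/n³.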